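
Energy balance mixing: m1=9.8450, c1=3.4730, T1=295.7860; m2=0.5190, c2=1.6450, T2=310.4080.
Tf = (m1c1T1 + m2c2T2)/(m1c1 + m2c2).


num = 10378.4341
den = 35.0454
Tf = 296.1422 K

296.1422 K


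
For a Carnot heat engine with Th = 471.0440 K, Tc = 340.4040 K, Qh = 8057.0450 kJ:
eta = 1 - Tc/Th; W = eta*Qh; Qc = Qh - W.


eta = 1 - 340.4040/471.0440 = 0.2773
W = 0.2773 * 8057.0450 = 2234.5521 kJ
Qc = 8057.0450 - 2234.5521 = 5822.4929 kJ

eta = 27.7341%, W = 2234.5521 kJ, Qc = 5822.4929 kJ


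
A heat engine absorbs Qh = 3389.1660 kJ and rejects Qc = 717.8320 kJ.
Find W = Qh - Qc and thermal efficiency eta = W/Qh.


W = 3389.1660 - 717.8320 = 2671.3340 kJ
eta = 2671.3340 / 3389.1660 = 0.7882 = 78.8198%

W = 2671.3340 kJ, eta = 78.8198%


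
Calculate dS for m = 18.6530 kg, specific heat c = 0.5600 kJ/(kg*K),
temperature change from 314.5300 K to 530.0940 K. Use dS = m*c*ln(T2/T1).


T2/T1 = 1.6854
ln(T2/T1) = 0.5220
dS = 18.6530 * 0.5600 * 0.5220 = 5.4524 kJ/K

5.4524 kJ/K


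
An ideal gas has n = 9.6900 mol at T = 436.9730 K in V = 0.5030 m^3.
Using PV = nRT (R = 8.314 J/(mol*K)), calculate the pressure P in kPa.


P = nRT/V = 9.6900 * 8.314 * 436.9730 / 0.5030
= 35203.7072 / 0.5030 = 69987.4895 Pa = 69.9875 kPa

69.9875 kPa


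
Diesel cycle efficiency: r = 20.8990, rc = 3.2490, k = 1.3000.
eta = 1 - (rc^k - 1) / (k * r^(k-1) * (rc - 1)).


r^(k-1) = 2.4891
rc^k = 4.6267
eta = 0.5016 = 50.1637%

50.1637%


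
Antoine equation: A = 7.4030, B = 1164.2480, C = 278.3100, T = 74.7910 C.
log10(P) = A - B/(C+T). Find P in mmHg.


C+T = 353.1010
B/(C+T) = 3.2972
log10(P) = 7.4030 - 3.2972 = 4.1058
P = 10^4.1058 = 12758.2298 mmHg

12758.2298 mmHg


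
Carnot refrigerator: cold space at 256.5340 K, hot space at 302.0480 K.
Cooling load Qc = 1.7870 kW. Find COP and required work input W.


COP = 256.5340 / 45.5140 = 5.6364
W = 1.7870 / 5.6364 = 0.3170 kW

COP = 5.6364, W = 0.3170 kW


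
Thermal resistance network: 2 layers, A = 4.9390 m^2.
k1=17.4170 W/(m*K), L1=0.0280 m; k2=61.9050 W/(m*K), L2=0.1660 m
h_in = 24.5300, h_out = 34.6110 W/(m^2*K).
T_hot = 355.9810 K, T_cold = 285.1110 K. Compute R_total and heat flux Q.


R_conv_in = 1/(24.5300*4.9390) = 0.0083
R_1 = 0.0280/(17.4170*4.9390) = 0.0003
R_2 = 0.1660/(61.9050*4.9390) = 0.0005
R_conv_out = 1/(34.6110*4.9390) = 0.0058
R_total = 0.0150 K/W
Q = 70.8700 / 0.0150 = 4733.4128 W

R_total = 0.0150 K/W, Q = 4733.4128 W


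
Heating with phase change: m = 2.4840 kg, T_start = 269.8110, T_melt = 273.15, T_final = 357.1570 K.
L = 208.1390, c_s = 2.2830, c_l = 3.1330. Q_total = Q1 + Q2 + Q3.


Q1 (sensible, solid) = 2.4840 * 2.2830 * 3.3390 = 18.9354 kJ
Q2 (latent) = 2.4840 * 208.1390 = 517.0173 kJ
Q3 (sensible, liquid) = 2.4840 * 3.1330 * 84.0070 = 653.7737 kJ
Q_total = 1189.7264 kJ

1189.7264 kJ


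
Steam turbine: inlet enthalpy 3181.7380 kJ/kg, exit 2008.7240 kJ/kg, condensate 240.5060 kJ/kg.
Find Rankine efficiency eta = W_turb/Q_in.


W = 1173.0140 kJ/kg
Q_in = 2941.2320 kJ/kg
eta = 0.3988 = 39.8817%

eta = 39.8817%


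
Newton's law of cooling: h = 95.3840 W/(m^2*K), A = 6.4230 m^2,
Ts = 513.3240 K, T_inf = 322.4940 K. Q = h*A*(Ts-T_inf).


dT = 190.8300 K
Q = 95.3840 * 6.4230 * 190.8300 = 116912.2728 W

116912.2728 W


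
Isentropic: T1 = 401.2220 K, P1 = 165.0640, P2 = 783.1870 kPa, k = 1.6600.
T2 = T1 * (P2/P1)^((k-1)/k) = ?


(k-1)/k = 0.3976
(P2/P1)^exp = 1.8572
T2 = 401.2220 * 1.8572 = 745.1446 K

745.1446 K


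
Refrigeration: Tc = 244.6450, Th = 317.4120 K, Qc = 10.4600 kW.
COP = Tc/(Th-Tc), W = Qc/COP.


COP = 244.6450 / 72.7670 = 3.3620
W = 10.4600 / 3.3620 = 3.1112 kW

COP = 3.3620, W = 3.1112 kW


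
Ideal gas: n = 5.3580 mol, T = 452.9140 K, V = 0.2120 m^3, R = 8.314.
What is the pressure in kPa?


P = nRT/V = 5.3580 * 8.314 * 452.9140 / 0.2120
= 20175.6936 / 0.2120 = 95168.3662 Pa = 95.1684 kPa

95.1684 kPa


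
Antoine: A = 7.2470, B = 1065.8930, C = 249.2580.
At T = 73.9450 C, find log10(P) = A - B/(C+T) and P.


C+T = 323.2030
B/(C+T) = 3.2979
log10(P) = 7.2470 - 3.2979 = 3.9491
P = 10^3.9491 = 8893.9432 mmHg

8893.9432 mmHg


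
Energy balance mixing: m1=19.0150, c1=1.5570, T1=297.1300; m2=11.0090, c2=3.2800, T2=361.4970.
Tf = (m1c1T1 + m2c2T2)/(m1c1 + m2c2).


num = 21850.4194
den = 65.7159
Tf = 332.4983 K

332.4983 K


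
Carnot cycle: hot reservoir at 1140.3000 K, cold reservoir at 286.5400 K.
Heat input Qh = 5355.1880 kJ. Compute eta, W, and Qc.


eta = 1 - 286.5400/1140.3000 = 0.7487
W = 0.7487 * 5355.1880 = 4009.5109 kJ
Qc = 5355.1880 - 4009.5109 = 1345.6771 kJ

eta = 74.8715%, W = 4009.5109 kJ, Qc = 1345.6771 kJ


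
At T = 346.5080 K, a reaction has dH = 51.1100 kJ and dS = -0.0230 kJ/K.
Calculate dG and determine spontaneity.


T*dS = 346.5080 * -0.0230 = -7.9697 kJ
dG = 51.1100 + 7.9697 = 59.0797 kJ (non-spontaneous)

dG = 59.0797 kJ, non-spontaneous


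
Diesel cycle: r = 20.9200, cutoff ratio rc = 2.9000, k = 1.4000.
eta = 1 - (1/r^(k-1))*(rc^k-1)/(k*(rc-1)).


r^(k-1) = 3.3746
rc^k = 4.4397
eta = 0.6168 = 61.6806%

61.6806%


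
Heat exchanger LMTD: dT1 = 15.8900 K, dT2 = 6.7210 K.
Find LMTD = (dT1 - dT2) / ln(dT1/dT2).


dT1/dT2 = 2.3642
ln(dT1/dT2) = 0.8605
LMTD = 9.1690 / 0.8605 = 10.6560 K

10.6560 K


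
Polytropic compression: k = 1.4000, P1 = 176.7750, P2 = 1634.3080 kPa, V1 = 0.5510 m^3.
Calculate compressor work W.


(k-1)/k = 0.2857
(P2/P1)^exp = 1.8879
W = 3.5000 * 176.7750 * 0.5510 * (1.8879 - 1) = 302.6888 kJ

302.6888 kJ


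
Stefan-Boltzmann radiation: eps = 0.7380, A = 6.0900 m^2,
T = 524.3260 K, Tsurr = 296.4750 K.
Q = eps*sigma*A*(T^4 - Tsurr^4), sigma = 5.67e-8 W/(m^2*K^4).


T^4 = 7.5580e+10
Tsurr^4 = 7.7260e+09
Q = 0.7380 * 5.67e-8 * 6.0900 * 6.7854e+10 = 17291.4327 W

17291.4327 W


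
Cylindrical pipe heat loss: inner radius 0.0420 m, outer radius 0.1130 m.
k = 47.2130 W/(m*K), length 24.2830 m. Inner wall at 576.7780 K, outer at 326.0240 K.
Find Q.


dT = 250.7540 K
ln(ro/ri) = 0.9897
Q = 2*pi*47.2130*24.2830*250.7540 / 0.9897 = 1825072.4870 W

1825072.4870 W


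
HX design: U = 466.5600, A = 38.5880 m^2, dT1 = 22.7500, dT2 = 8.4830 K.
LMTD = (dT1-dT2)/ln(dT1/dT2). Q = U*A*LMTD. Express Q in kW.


LMTD = 14.4622 K
Q = 466.5600 * 38.5880 * 14.4622 = 260372.3785 W = 260.3724 kW

260.3724 kW


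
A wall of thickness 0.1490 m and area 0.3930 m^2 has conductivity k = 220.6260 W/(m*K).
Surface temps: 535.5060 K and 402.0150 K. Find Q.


dT = 133.4910 K
Q = 220.6260 * 0.3930 * 133.4910 / 0.1490 = 77681.0272 W

77681.0272 W


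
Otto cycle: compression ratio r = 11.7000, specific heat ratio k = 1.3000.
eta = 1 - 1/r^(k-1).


r^(k-1) = 2.0915
eta = 1 - 1/2.0915 = 0.5219 = 52.1872%

52.1872%


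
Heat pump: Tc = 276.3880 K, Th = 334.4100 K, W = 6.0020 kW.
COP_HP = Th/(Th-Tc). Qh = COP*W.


COP = 334.4100 / 58.0220 = 5.7635
Qh = 5.7635 * 6.0020 = 34.5925 kW

COP = 5.7635, Qh = 34.5925 kW


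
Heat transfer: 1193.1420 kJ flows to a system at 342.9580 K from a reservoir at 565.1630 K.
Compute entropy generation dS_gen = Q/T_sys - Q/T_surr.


dS_sys = 1193.1420/342.9580 = 3.4790 kJ/K
dS_surr = -1193.1420/565.1630 = -2.1111 kJ/K
dS_gen = 3.4790 - 2.1111 = 1.3678 kJ/K (irreversible)

dS_gen = 1.3678 kJ/K, irreversible


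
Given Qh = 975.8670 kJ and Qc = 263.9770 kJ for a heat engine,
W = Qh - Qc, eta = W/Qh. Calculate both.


W = 975.8670 - 263.9770 = 711.8900 kJ
eta = 711.8900 / 975.8670 = 0.7295 = 72.9495%

W = 711.8900 kJ, eta = 72.9495%


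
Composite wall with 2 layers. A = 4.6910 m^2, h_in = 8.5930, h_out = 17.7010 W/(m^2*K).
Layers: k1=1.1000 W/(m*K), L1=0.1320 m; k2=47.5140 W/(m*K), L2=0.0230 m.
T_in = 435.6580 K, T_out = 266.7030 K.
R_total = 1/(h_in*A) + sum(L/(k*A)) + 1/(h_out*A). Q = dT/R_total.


R_conv_in = 1/(8.5930*4.6910) = 0.0248
R_1 = 0.1320/(1.1000*4.6910) = 0.0256
R_2 = 0.0230/(47.5140*4.6910) = 0.0001
R_conv_out = 1/(17.7010*4.6910) = 0.0120
R_total = 0.0625 K/W
Q = 168.9550 / 0.0625 = 2701.7655 W

R_total = 0.0625 K/W, Q = 2701.7655 W


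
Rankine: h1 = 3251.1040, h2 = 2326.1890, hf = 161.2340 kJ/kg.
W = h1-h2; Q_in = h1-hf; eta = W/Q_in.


W = 924.9150 kJ/kg
Q_in = 3089.8700 kJ/kg
eta = 0.2993 = 29.9338%

eta = 29.9338%


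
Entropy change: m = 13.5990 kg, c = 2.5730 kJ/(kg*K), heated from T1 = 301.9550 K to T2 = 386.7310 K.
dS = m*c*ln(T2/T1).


T2/T1 = 1.2808
ln(T2/T1) = 0.2475
dS = 13.5990 * 2.5730 * 0.2475 = 8.6584 kJ/K

8.6584 kJ/K


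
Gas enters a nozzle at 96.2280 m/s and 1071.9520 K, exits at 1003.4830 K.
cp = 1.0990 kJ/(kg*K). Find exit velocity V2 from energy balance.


dT = 68.4690 K
2*cp*1000*dT = 150494.8620
V1^2 = 9259.8280
V2 = sqrt(159754.6900) = 399.6932 m/s

399.6932 m/s


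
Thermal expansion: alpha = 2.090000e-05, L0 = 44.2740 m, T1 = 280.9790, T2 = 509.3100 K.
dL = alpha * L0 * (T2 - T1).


dT = 228.3310 K
dL = 2.090000e-05 * 44.2740 * 228.3310 = 0.211281 m
L_final = 44.485281 m

dL = 0.211281 m


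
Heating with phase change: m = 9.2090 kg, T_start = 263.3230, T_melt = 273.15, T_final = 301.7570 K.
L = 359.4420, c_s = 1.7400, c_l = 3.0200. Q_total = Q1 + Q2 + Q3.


Q1 (sensible, solid) = 9.2090 * 1.7400 * 9.8270 = 157.4645 kJ
Q2 (latent) = 9.2090 * 359.4420 = 3310.1014 kJ
Q3 (sensible, liquid) = 9.2090 * 3.0200 * 28.6070 = 795.5944 kJ
Q_total = 4263.1603 kJ

4263.1603 kJ


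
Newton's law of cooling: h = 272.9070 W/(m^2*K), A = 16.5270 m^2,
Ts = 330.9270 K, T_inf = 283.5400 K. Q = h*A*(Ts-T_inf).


dT = 47.3870 K
Q = 272.9070 * 16.5270 * 47.3870 = 213731.1967 W

213731.1967 W


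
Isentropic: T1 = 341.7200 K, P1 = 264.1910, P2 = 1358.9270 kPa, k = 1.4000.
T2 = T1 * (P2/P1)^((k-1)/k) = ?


(k-1)/k = 0.2857
(P2/P1)^exp = 1.5967
T2 = 341.7200 * 1.5967 = 545.6231 K

545.6231 K


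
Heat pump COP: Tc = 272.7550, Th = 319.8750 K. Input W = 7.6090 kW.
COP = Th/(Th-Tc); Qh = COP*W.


COP = 319.8750 / 47.1200 = 6.7885
Qh = 6.7885 * 7.6090 = 51.6538 kW

COP = 6.7885, Qh = 51.6538 kW


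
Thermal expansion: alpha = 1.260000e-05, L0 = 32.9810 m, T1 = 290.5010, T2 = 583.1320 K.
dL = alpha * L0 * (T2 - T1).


dT = 292.6310 K
dL = 1.260000e-05 * 32.9810 * 292.6310 = 0.121606 m
L_final = 33.102606 m

dL = 0.121606 m


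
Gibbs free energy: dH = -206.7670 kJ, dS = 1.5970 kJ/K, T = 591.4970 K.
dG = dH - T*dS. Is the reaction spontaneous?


T*dS = 591.4970 * 1.5970 = 944.6207 kJ
dG = -206.7670 - 944.6207 = -1151.3877 kJ (spontaneous)

dG = -1151.3877 kJ, spontaneous


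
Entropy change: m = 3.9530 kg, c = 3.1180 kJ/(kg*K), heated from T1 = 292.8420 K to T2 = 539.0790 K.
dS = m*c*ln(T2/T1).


T2/T1 = 1.8409
ln(T2/T1) = 0.6102
dS = 3.9530 * 3.1180 * 0.6102 = 7.5213 kJ/K

7.5213 kJ/K


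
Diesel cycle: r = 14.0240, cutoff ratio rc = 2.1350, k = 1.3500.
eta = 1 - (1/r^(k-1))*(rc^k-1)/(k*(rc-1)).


r^(k-1) = 2.5200
rc^k = 2.7841
eta = 0.5380 = 53.7951%

53.7951%


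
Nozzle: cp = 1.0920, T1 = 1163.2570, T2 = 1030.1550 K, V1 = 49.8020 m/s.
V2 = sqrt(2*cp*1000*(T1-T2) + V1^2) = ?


dT = 133.1020 K
2*cp*1000*dT = 290694.7680
V1^2 = 2480.2392
V2 = sqrt(293175.0072) = 541.4564 m/s

541.4564 m/s


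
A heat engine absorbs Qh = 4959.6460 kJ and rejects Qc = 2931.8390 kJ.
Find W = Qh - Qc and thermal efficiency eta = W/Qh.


W = 4959.6460 - 2931.8390 = 2027.8070 kJ
eta = 2027.8070 / 4959.6460 = 0.4089 = 40.8861%

W = 2027.8070 kJ, eta = 40.8861%


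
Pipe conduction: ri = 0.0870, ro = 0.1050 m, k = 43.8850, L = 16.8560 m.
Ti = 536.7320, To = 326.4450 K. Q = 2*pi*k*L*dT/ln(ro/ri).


dT = 210.2870 K
ln(ro/ri) = 0.1881
Q = 2*pi*43.8850*16.8560*210.2870 / 0.1881 = 5197379.4827 W

5197379.4827 W


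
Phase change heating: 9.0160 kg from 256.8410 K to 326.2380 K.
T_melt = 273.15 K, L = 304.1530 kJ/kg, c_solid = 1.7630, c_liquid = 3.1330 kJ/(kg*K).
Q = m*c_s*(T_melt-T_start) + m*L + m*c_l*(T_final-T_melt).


Q1 (sensible, solid) = 9.0160 * 1.7630 * 16.3090 = 259.2349 kJ
Q2 (latent) = 9.0160 * 304.1530 = 2742.2434 kJ
Q3 (sensible, liquid) = 9.0160 * 3.1330 * 53.0880 = 1499.5835 kJ
Q_total = 4501.0619 kJ

4501.0619 kJ


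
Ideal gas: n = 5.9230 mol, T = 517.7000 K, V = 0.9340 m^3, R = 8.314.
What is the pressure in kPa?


P = nRT/V = 5.9230 * 8.314 * 517.7000 / 0.9340
= 25493.5266 / 0.9340 = 27294.9964 Pa = 27.2950 kPa

27.2950 kPa


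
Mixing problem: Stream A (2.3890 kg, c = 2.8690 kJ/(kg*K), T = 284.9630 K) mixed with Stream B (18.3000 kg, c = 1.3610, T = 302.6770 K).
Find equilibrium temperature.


num = 9491.7123
den = 31.7603
Tf = 298.8542 K

298.8542 K


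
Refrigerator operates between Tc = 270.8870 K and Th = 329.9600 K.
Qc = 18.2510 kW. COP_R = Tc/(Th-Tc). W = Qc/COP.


COP = 270.8870 / 59.0730 = 4.5856
W = 18.2510 / 4.5856 = 3.9800 kW

COP = 4.5856, W = 3.9800 kW


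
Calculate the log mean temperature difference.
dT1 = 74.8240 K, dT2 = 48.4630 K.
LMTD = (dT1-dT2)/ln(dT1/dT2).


dT1/dT2 = 1.5439
ln(dT1/dT2) = 0.4343
LMTD = 26.3610 / 0.4343 = 60.6924 K

60.6924 K


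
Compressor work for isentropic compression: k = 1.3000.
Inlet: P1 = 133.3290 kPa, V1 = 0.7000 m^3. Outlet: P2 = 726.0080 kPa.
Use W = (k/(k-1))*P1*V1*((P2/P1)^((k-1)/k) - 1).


(k-1)/k = 0.2308
(P2/P1)^exp = 1.4786
W = 4.3333 * 133.3290 * 0.7000 * (1.4786 - 1) = 193.5599 kJ

193.5599 kJ


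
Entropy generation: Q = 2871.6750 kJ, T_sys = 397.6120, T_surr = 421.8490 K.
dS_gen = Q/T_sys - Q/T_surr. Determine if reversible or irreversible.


dS_sys = 2871.6750/397.6120 = 7.2223 kJ/K
dS_surr = -2871.6750/421.8490 = -6.8074 kJ/K
dS_gen = 7.2223 - 6.8074 = 0.4150 kJ/K (irreversible)

dS_gen = 0.4150 kJ/K, irreversible


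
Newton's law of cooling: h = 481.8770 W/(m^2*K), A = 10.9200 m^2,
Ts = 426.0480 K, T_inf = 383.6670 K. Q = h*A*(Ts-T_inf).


dT = 42.3810 K
Q = 481.8770 * 10.9200 * 42.3810 = 223012.9262 W

223012.9262 W


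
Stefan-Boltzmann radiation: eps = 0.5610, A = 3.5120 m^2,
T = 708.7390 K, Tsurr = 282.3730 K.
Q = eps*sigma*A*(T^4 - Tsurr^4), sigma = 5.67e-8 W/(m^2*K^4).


T^4 = 2.5232e+11
Tsurr^4 = 6.3576e+09
Q = 0.5610 * 5.67e-8 * 3.5120 * 2.4596e+11 = 27476.5783 W

27476.5783 W


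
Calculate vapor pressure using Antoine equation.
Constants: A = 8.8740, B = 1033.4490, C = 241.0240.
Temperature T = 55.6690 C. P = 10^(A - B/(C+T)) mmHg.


C+T = 296.6930
B/(C+T) = 3.4832
log10(P) = 8.8740 - 3.4832 = 5.3908
P = 10^5.3908 = 245908.3242 mmHg

245908.3242 mmHg


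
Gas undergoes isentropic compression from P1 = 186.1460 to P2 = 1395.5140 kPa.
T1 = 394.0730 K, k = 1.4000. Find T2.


(k-1)/k = 0.2857
(P2/P1)^exp = 1.7781
T2 = 394.0730 * 1.7781 = 700.7168 K

700.7168 K


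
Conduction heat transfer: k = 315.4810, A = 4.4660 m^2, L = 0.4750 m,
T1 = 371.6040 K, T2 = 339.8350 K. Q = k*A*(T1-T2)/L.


dT = 31.7690 K
Q = 315.4810 * 4.4660 * 31.7690 / 0.4750 = 94232.7494 W

94232.7494 W


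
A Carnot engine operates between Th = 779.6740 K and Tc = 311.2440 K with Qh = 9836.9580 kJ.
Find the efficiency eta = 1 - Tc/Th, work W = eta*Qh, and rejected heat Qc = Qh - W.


eta = 1 - 311.2440/779.6740 = 0.6008
W = 0.6008 * 9836.9580 = 5910.0678 kJ
Qc = 9836.9580 - 5910.0678 = 3926.8902 kJ

eta = 60.0802%, W = 5910.0678 kJ, Qc = 3926.8902 kJ


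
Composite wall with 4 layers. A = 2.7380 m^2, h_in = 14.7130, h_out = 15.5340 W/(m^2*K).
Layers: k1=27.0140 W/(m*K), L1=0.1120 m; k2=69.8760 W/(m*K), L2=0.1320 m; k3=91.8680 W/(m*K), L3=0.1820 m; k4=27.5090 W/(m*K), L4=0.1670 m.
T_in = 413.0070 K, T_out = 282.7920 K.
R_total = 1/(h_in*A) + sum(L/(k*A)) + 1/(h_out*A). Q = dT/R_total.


R_conv_in = 1/(14.7130*2.7380) = 0.0248
R_1 = 0.1120/(27.0140*2.7380) = 0.0015
R_2 = 0.1320/(69.8760*2.7380) = 0.0007
R_3 = 0.1820/(91.8680*2.7380) = 0.0007
R_4 = 0.1670/(27.5090*2.7380) = 0.0022
R_conv_out = 1/(15.5340*2.7380) = 0.0235
R_total = 0.0535 K/W
Q = 130.2150 / 0.0535 = 2434.8240 W

R_total = 0.0535 K/W, Q = 2434.8240 W


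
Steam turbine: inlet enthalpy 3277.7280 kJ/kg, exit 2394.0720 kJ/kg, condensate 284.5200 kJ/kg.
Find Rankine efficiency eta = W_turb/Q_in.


W = 883.6560 kJ/kg
Q_in = 2993.2080 kJ/kg
eta = 0.2952 = 29.5220%

eta = 29.5220%


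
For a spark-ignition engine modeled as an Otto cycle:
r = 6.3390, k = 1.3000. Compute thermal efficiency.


r^(k-1) = 1.7402
eta = 1 - 1/1.7402 = 0.4254 = 42.5363%

42.5363%


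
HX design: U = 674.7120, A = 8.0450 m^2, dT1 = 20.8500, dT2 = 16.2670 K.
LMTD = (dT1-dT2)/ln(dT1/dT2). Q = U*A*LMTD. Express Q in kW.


LMTD = 18.4638 K
Q = 674.7120 * 8.0450 * 18.4638 = 100222.5758 W = 100.2226 kW

100.2226 kW


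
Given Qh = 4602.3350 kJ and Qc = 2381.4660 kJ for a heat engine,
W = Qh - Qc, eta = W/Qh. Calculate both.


W = 4602.3350 - 2381.4660 = 2220.8690 kJ
eta = 2220.8690 / 4602.3350 = 0.4826 = 48.2553%

W = 2220.8690 kJ, eta = 48.2553%


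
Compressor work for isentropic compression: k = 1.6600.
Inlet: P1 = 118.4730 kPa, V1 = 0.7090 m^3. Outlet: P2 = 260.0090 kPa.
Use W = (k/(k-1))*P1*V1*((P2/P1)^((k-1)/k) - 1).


(k-1)/k = 0.3976
(P2/P1)^exp = 1.3669
W = 2.5152 * 118.4730 * 0.7090 * (1.3669 - 1) = 77.5057 kJ

77.5057 kJ


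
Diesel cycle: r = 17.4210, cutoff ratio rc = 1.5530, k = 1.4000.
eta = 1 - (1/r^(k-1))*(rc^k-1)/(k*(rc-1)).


r^(k-1) = 3.1364
rc^k = 1.8520
eta = 0.6491 = 64.9123%

64.9123%


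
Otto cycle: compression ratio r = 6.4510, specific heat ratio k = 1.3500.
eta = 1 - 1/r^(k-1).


r^(k-1) = 1.9203
eta = 1 - 1/1.9203 = 0.4792 = 47.9248%

47.9248%


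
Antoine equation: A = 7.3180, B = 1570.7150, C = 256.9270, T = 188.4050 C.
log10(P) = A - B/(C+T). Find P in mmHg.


C+T = 445.3320
B/(C+T) = 3.5271
log10(P) = 7.3180 - 3.5271 = 3.7909
P = 10^3.7909 = 6179.2362 mmHg

6179.2362 mmHg


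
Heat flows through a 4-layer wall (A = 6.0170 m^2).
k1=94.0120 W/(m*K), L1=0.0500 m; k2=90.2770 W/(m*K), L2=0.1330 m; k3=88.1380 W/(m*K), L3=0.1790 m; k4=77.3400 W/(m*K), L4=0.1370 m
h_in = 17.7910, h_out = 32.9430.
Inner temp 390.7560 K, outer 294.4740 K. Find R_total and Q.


R_conv_in = 1/(17.7910*6.0170) = 0.0093
R_1 = 0.0500/(94.0120*6.0170) = 8.8391e-05
R_2 = 0.1330/(90.2770*6.0170) = 0.0002
R_3 = 0.1790/(88.1380*6.0170) = 0.0003
R_4 = 0.1370/(77.3400*6.0170) = 0.0003
R_conv_out = 1/(32.9430*6.0170) = 0.0050
R_total = 0.0154 K/W
Q = 96.2820 / 0.0154 = 6271.7569 W

R_total = 0.0154 K/W, Q = 6271.7569 W


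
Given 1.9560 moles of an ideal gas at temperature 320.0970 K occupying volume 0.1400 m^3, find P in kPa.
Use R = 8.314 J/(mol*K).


P = nRT/V = 1.9560 * 8.314 * 320.0970 / 0.1400
= 5205.4763 / 0.1400 = 37181.9737 Pa = 37.1820 kPa

37.1820 kPa


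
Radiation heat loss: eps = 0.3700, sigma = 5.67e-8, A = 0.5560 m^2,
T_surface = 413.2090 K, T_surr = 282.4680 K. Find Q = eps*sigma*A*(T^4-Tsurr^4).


T^4 = 2.9153e+10
Tsurr^4 = 6.3662e+09
Q = 0.3700 * 5.67e-8 * 0.5560 * 2.2787e+10 = 265.7899 W

265.7899 W


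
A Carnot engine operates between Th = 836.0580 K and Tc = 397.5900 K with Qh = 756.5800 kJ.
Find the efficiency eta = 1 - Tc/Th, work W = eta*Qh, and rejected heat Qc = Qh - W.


eta = 1 - 397.5900/836.0580 = 0.5244
W = 0.5244 * 756.5800 = 396.7860 kJ
Qc = 756.5800 - 396.7860 = 359.7940 kJ

eta = 52.4447%, W = 396.7860 kJ, Qc = 359.7940 kJ


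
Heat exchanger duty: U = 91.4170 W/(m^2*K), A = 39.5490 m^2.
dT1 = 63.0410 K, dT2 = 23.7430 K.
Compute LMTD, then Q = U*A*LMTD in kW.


LMTD = 40.2438 K
Q = 91.4170 * 39.5490 * 40.2438 = 145499.5863 W = 145.4996 kW

145.4996 kW


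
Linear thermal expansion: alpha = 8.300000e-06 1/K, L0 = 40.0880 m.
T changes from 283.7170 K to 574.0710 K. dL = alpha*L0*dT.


dT = 290.3540 K
dL = 8.300000e-06 * 40.0880 * 290.3540 = 0.096610 m
L_final = 40.184610 m

dL = 0.096610 m


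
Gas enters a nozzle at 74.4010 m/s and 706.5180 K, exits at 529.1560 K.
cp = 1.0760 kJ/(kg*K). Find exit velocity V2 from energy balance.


dT = 177.3620 K
2*cp*1000*dT = 381683.0240
V1^2 = 5535.5088
V2 = sqrt(387218.5328) = 622.2689 m/s

622.2689 m/s


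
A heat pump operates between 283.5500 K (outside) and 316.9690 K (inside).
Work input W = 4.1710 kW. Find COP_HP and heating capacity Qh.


COP = 316.9690 / 33.4190 = 9.4847
Qh = 9.4847 * 4.1710 = 39.5607 kW

COP = 9.4847, Qh = 39.5607 kW


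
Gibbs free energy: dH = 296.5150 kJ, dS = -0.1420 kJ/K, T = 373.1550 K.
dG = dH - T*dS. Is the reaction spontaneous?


T*dS = 373.1550 * -0.1420 = -52.9880 kJ
dG = 296.5150 + 52.9880 = 349.5030 kJ (non-spontaneous)

dG = 349.5030 kJ, non-spontaneous


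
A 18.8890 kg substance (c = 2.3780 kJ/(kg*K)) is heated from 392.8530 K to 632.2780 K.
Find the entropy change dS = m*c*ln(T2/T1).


T2/T1 = 1.6095
ln(T2/T1) = 0.4759
dS = 18.8890 * 2.3780 * 0.4759 = 21.3762 kJ/K

21.3762 kJ/K


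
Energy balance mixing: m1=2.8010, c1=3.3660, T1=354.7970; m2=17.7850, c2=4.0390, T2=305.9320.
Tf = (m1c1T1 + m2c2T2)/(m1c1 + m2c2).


num = 25321.2865
den = 81.2618
Tf = 311.6014 K

311.6014 K


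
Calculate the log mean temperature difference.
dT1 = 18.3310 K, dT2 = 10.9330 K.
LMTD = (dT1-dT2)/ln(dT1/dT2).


dT1/dT2 = 1.6767
ln(dT1/dT2) = 0.5168
LMTD = 7.3980 / 0.5168 = 14.3148 K

14.3148 K


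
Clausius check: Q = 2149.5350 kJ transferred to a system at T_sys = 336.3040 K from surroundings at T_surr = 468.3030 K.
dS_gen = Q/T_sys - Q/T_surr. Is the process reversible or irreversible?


dS_sys = 2149.5350/336.3040 = 6.3916 kJ/K
dS_surr = -2149.5350/468.3030 = -4.5901 kJ/K
dS_gen = 6.3916 - 4.5901 = 1.8016 kJ/K (irreversible)

dS_gen = 1.8016 kJ/K, irreversible


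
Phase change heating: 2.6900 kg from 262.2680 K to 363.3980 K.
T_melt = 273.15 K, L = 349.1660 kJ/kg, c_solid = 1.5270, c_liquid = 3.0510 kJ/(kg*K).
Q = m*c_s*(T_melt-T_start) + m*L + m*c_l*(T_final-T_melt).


Q1 (sensible, solid) = 2.6900 * 1.5270 * 10.8820 = 44.6992 kJ
Q2 (latent) = 2.6900 * 349.1660 = 939.2565 kJ
Q3 (sensible, liquid) = 2.6900 * 3.0510 * 90.2480 = 740.6825 kJ
Q_total = 1724.6383 kJ

1724.6383 kJ


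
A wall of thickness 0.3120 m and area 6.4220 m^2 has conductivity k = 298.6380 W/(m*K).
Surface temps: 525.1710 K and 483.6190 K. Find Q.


dT = 41.5520 K
Q = 298.6380 * 6.4220 * 41.5520 / 0.3120 = 255418.7105 W

255418.7105 W


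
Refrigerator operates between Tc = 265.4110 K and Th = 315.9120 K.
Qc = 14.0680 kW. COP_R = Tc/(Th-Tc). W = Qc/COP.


COP = 265.4110 / 50.5010 = 5.2556
W = 14.0680 / 5.2556 = 2.6768 kW

COP = 5.2556, W = 2.6768 kW


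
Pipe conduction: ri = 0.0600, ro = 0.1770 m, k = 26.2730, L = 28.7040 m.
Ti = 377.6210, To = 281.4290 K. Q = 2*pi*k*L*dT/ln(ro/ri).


dT = 96.1920 K
ln(ro/ri) = 1.0818
Q = 2*pi*26.2730*28.7040*96.1920 / 1.0818 = 421329.4897 W

421329.4897 W


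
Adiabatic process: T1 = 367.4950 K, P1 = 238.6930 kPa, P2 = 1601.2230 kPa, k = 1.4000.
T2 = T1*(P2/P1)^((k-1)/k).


(k-1)/k = 0.2857
(P2/P1)^exp = 1.7226
T2 = 367.4950 * 1.7226 = 633.0330 K

633.0330 K


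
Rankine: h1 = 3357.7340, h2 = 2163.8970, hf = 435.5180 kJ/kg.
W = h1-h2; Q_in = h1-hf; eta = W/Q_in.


W = 1193.8370 kJ/kg
Q_in = 2922.2160 kJ/kg
eta = 0.4085 = 40.8538%

eta = 40.8538%


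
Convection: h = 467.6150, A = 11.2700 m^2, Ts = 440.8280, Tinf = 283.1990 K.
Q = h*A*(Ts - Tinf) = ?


dT = 157.6290 K
Q = 467.6150 * 11.2700 * 157.6290 = 830708.1481 W

830708.1481 W


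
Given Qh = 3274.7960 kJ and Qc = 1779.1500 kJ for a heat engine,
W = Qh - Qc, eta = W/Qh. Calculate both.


W = 3274.7960 - 1779.1500 = 1495.6460 kJ
eta = 1495.6460 / 3274.7960 = 0.4567 = 45.6714%

W = 1495.6460 kJ, eta = 45.6714%


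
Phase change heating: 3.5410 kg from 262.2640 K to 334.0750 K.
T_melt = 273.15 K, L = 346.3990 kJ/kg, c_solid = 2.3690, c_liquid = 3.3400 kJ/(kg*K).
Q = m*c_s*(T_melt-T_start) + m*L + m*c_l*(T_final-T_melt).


Q1 (sensible, solid) = 3.5410 * 2.3690 * 10.8860 = 91.3186 kJ
Q2 (latent) = 3.5410 * 346.3990 = 1226.5989 kJ
Q3 (sensible, liquid) = 3.5410 * 3.3400 * 60.9250 = 720.5563 kJ
Q_total = 2038.4738 kJ

2038.4738 kJ


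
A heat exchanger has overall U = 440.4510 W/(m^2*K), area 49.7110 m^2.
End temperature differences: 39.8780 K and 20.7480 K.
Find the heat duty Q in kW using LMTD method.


LMTD = 29.2787 K
Q = 440.4510 * 49.7110 * 29.2787 = 641065.7858 W = 641.0658 kW

641.0658 kW


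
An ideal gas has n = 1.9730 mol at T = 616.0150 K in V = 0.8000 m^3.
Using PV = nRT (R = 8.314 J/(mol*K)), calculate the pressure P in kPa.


P = nRT/V = 1.9730 * 8.314 * 616.0150 / 0.8000
= 10104.8156 / 0.8000 = 12631.0195 Pa = 12.6310 kPa

12.6310 kPa


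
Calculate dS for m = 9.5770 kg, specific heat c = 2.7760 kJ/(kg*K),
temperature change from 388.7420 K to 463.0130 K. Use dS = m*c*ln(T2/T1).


T2/T1 = 1.1911
ln(T2/T1) = 0.1748
dS = 9.5770 * 2.7760 * 0.1748 = 4.6482 kJ/K

4.6482 kJ/K


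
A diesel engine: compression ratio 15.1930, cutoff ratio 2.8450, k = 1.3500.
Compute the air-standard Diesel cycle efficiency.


r^(k-1) = 2.5916
rc^k = 4.1021
eta = 0.5194 = 51.9430%

51.9430%


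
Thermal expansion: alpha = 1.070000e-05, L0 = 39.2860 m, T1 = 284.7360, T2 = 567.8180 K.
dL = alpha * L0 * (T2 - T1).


dT = 283.0820 K
dL = 1.070000e-05 * 39.2860 * 283.0820 = 0.118996 m
L_final = 39.404996 m

dL = 0.118996 m


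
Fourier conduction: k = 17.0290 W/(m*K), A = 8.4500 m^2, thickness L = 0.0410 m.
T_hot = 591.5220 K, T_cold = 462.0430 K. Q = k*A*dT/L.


dT = 129.4790 K
Q = 17.0290 * 8.4500 * 129.4790 / 0.0410 = 454424.0775 W

454424.0775 W


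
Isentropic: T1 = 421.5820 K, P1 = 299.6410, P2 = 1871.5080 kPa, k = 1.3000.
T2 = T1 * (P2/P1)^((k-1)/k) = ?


(k-1)/k = 0.2308
(P2/P1)^exp = 1.5262
T2 = 421.5820 * 1.5262 = 643.3982 K

643.3982 K


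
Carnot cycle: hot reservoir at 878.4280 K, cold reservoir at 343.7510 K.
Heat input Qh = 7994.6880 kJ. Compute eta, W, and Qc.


eta = 1 - 343.7510/878.4280 = 0.6087
W = 0.6087 * 7994.6880 = 4866.1652 kJ
Qc = 7994.6880 - 4866.1652 = 3128.5228 kJ

eta = 60.8675%, W = 4866.1652 kJ, Qc = 3128.5228 kJ


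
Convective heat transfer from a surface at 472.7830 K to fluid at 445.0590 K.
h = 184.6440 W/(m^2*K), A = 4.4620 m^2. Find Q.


dT = 27.7240 K
Q = 184.6440 * 4.4620 * 27.7240 = 22841.2915 W

22841.2915 W


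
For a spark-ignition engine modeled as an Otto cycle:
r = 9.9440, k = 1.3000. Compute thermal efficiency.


r^(k-1) = 1.9919
eta = 1 - 1/1.9919 = 0.4980 = 49.7968%

49.7968%


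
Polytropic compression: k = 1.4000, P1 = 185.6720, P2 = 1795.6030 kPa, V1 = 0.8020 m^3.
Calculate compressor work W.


(k-1)/k = 0.2857
(P2/P1)^exp = 1.9123
W = 3.5000 * 185.6720 * 0.8020 * (1.9123 - 1) = 475.4854 kJ

475.4854 kJ


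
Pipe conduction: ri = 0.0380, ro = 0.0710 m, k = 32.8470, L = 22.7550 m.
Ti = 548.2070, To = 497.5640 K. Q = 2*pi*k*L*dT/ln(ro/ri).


dT = 50.6430 K
ln(ro/ri) = 0.6251
Q = 2*pi*32.8470*22.7550*50.6430 / 0.6251 = 380475.5113 W

380475.5113 W


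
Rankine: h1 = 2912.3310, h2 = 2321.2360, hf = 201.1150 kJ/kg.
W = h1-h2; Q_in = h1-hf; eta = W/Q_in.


W = 591.0950 kJ/kg
Q_in = 2711.2160 kJ/kg
eta = 0.2180 = 21.8018%

eta = 21.8018%


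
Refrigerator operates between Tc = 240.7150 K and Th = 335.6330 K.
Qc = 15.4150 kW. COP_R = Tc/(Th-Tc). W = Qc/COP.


COP = 240.7150 / 94.9180 = 2.5360
W = 15.4150 / 2.5360 = 6.0784 kW

COP = 2.5360, W = 6.0784 kW


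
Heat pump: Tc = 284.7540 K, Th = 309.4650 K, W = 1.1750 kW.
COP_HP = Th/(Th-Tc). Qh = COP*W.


COP = 309.4650 / 24.7110 = 12.5234
Qh = 12.5234 * 1.1750 = 14.7150 kW

COP = 12.5234, Qh = 14.7150 kW


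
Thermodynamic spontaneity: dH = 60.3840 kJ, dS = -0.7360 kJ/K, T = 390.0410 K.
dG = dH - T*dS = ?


T*dS = 390.0410 * -0.7360 = -287.0702 kJ
dG = 60.3840 + 287.0702 = 347.4542 kJ (non-spontaneous)

dG = 347.4542 kJ, non-spontaneous


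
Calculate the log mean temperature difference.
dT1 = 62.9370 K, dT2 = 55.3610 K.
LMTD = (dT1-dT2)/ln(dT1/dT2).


dT1/dT2 = 1.1368
ln(dT1/dT2) = 0.1283
LMTD = 7.5760 / 0.1283 = 59.0680 K

59.0680 K


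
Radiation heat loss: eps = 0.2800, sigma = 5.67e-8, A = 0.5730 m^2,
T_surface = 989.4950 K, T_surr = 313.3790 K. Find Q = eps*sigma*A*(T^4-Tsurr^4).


T^4 = 9.5864e+11
Tsurr^4 = 9.6445e+09
Q = 0.2800 * 5.67e-8 * 0.5730 * 9.4899e+11 = 8632.9401 W

8632.9401 W


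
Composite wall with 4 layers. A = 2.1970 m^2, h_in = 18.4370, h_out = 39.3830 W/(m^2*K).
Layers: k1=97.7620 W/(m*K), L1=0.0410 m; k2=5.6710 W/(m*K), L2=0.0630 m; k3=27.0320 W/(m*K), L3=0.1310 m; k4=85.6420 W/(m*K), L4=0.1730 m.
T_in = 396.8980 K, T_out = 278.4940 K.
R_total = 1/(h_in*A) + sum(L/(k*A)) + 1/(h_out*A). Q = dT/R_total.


R_conv_in = 1/(18.4370*2.1970) = 0.0247
R_1 = 0.0410/(97.7620*2.1970) = 0.0002
R_2 = 0.0630/(5.6710*2.1970) = 0.0051
R_3 = 0.1310/(27.0320*2.1970) = 0.0022
R_4 = 0.1730/(85.6420*2.1970) = 0.0009
R_conv_out = 1/(39.3830*2.1970) = 0.0116
R_total = 0.0446 K/W
Q = 118.4040 / 0.0446 = 2653.7445 W

R_total = 0.0446 K/W, Q = 2653.7445 W


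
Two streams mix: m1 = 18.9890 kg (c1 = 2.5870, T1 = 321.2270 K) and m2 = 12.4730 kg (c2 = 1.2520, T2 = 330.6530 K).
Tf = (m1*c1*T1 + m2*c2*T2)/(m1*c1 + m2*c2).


num = 20943.6716
den = 64.7407
Tf = 323.5007 K

323.5007 K


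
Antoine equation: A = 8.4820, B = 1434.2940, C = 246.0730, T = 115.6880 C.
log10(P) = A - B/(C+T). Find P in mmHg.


C+T = 361.7610
B/(C+T) = 3.9648
log10(P) = 8.4820 - 3.9648 = 4.5172
P = 10^4.5172 = 32903.6641 mmHg

32903.6641 mmHg


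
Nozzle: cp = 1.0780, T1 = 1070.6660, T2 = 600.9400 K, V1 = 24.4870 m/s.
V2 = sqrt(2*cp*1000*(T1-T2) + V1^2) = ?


dT = 469.7260 K
2*cp*1000*dT = 1012729.2560
V1^2 = 599.6132
V2 = sqrt(1013328.8692) = 1006.6424 m/s

1006.6424 m/s


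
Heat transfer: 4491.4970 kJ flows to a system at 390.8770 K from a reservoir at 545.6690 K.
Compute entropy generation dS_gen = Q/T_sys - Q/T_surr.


dS_sys = 4491.4970/390.8770 = 11.4908 kJ/K
dS_surr = -4491.4970/545.6690 = -8.2312 kJ/K
dS_gen = 11.4908 - 8.2312 = 3.2596 kJ/K (irreversible)

dS_gen = 3.2596 kJ/K, irreversible


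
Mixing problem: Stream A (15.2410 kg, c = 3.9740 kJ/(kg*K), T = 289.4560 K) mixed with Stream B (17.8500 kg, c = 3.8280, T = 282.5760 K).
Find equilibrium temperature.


num = 36840.0556
den = 128.8975
Tf = 285.8088 K

285.8088 K


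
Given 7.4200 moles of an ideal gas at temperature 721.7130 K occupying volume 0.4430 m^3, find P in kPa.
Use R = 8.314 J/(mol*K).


P = nRT/V = 7.4200 * 8.314 * 721.7130 / 0.4430
= 44522.3884 / 0.4430 = 100502.0053 Pa = 100.5020 kPa

100.5020 kPa


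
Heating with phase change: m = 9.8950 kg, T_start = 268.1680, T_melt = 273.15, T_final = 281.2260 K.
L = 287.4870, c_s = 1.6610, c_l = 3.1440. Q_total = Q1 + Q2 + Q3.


Q1 (sensible, solid) = 9.8950 * 1.6610 * 4.9820 = 81.8821 kJ
Q2 (latent) = 9.8950 * 287.4870 = 2844.6839 kJ
Q3 (sensible, liquid) = 9.8950 * 3.1440 * 8.0760 = 251.2434 kJ
Q_total = 3177.8094 kJ

3177.8094 kJ


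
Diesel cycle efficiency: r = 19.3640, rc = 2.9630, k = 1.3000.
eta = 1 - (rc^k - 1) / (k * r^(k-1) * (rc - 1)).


r^(k-1) = 2.4328
rc^k = 4.1044
eta = 0.4999 = 49.9945%

49.9945%


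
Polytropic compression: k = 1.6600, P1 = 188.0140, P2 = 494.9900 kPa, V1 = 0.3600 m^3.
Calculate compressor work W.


(k-1)/k = 0.3976
(P2/P1)^exp = 1.4694
W = 2.5152 * 188.0140 * 0.3600 * (1.4694 - 1) = 79.9152 kJ

79.9152 kJ


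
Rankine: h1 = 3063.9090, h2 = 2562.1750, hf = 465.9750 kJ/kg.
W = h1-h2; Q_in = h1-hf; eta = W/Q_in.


W = 501.7340 kJ/kg
Q_in = 2597.9340 kJ/kg
eta = 0.1931 = 19.3128%

eta = 19.3128%


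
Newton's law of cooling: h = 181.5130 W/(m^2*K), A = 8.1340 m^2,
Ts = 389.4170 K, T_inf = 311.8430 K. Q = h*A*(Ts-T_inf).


dT = 77.5740 K
Q = 181.5130 * 8.1340 * 77.5740 = 114532.3281 W

114532.3281 W


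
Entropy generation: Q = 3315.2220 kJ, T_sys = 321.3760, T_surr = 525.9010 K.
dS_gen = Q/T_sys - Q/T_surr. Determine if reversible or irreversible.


dS_sys = 3315.2220/321.3760 = 10.3157 kJ/K
dS_surr = -3315.2220/525.9010 = -6.3039 kJ/K
dS_gen = 10.3157 - 6.3039 = 4.0118 kJ/K (irreversible)

dS_gen = 4.0118 kJ/K, irreversible


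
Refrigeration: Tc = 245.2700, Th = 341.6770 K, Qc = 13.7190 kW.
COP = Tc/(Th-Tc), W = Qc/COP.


COP = 245.2700 / 96.4070 = 2.5441
W = 13.7190 / 2.5441 = 5.3925 kW

COP = 2.5441, W = 5.3925 kW


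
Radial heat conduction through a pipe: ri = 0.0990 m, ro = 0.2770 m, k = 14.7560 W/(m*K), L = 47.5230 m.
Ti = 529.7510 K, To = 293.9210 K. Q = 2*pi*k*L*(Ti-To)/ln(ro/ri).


dT = 235.8300 K
ln(ro/ri) = 1.0289
Q = 2*pi*14.7560*47.5230*235.8300 / 1.0289 = 1009902.0104 W

1009902.0104 W


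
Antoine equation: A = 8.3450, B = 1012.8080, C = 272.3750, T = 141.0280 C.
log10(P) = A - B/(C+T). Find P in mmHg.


C+T = 413.4030
B/(C+T) = 2.4499
log10(P) = 8.3450 - 2.4499 = 5.8951
P = 10^5.8951 = 785364.0112 mmHg

785364.0112 mmHg


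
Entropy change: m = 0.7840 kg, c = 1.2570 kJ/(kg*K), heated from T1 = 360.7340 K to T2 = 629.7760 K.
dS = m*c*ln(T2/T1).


T2/T1 = 1.7458
ln(T2/T1) = 0.5572
dS = 0.7840 * 1.2570 * 0.5572 = 0.5491 kJ/K

0.5491 kJ/K


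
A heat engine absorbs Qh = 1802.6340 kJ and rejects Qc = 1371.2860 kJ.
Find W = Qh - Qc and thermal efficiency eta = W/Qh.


W = 1802.6340 - 1371.2860 = 431.3480 kJ
eta = 431.3480 / 1802.6340 = 0.2393 = 23.9288%

W = 431.3480 kJ, eta = 23.9288%


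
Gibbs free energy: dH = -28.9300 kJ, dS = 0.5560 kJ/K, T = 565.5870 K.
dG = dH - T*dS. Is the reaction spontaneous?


T*dS = 565.5870 * 0.5560 = 314.4664 kJ
dG = -28.9300 - 314.4664 = -343.3964 kJ (spontaneous)

dG = -343.3964 kJ, spontaneous


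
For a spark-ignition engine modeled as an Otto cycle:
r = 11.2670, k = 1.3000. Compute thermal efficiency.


r^(k-1) = 2.0680
eta = 1 - 1/2.0680 = 0.5164 = 51.6432%

51.6432%


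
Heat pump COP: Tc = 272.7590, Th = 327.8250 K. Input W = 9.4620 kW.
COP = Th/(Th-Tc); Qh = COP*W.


COP = 327.8250 / 55.0660 = 5.9533
Qh = 5.9533 * 9.4620 = 56.3302 kW

COP = 5.9533, Qh = 56.3302 kW


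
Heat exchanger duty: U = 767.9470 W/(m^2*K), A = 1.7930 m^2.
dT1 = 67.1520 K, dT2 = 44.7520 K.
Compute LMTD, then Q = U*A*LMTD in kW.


LMTD = 55.1965 K
Q = 767.9470 * 1.7930 * 55.1965 = 76001.7092 W = 76.0017 kW

76.0017 kW


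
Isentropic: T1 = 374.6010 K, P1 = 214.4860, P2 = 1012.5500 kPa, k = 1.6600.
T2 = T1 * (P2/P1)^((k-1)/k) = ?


(k-1)/k = 0.3976
(P2/P1)^exp = 1.8535
T2 = 374.6010 * 1.8535 = 694.3074 K

694.3074 K


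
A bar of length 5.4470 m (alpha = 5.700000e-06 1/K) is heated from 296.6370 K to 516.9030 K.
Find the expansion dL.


dT = 220.2660 K
dL = 5.700000e-06 * 5.4470 * 220.2660 = 0.006839 m
L_final = 5.453839 m

dL = 0.006839 m


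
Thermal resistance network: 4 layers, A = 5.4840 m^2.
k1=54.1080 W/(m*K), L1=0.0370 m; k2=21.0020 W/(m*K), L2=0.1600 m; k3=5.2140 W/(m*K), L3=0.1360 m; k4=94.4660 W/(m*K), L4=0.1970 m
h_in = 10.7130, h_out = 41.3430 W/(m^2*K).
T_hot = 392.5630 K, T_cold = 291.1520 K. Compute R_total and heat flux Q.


R_conv_in = 1/(10.7130*5.4840) = 0.0170
R_1 = 0.0370/(54.1080*5.4840) = 0.0001
R_2 = 0.1600/(21.0020*5.4840) = 0.0014
R_3 = 0.1360/(5.2140*5.4840) = 0.0048
R_4 = 0.1970/(94.4660*5.4840) = 0.0004
R_conv_out = 1/(41.3430*5.4840) = 0.0044
R_total = 0.0281 K/W
Q = 101.4110 / 0.0281 = 3611.2010 W

R_total = 0.0281 K/W, Q = 3611.2010 W


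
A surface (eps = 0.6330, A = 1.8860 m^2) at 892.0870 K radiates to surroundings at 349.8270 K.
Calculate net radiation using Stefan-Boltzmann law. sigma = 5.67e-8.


T^4 = 6.3333e+11
Tsurr^4 = 1.4977e+10
Q = 0.6330 * 5.67e-8 * 1.8860 * 6.1835e+11 = 41856.6013 W

41856.6013 W


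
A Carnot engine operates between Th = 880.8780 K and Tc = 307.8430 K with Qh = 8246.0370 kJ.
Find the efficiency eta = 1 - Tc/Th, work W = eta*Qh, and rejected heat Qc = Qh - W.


eta = 1 - 307.8430/880.8780 = 0.6505
W = 0.6505 * 8246.0370 = 5364.2704 kJ
Qc = 8246.0370 - 5364.2704 = 2881.7666 kJ

eta = 65.0527%, W = 5364.2704 kJ, Qc = 2881.7666 kJ


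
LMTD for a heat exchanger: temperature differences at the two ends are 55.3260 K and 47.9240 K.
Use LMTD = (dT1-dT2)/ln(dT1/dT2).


dT1/dT2 = 1.1545
ln(dT1/dT2) = 0.1436
LMTD = 7.4020 / 0.1436 = 51.5364 K

51.5364 K


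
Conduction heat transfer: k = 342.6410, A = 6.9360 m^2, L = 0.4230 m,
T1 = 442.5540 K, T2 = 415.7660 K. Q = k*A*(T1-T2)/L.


dT = 26.7880 K
Q = 342.6410 * 6.9360 * 26.7880 / 0.4230 = 150504.1018 W

150504.1018 W


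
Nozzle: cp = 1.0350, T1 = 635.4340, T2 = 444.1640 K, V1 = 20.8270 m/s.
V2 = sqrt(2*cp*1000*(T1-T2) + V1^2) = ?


dT = 191.2700 K
2*cp*1000*dT = 395928.9000
V1^2 = 433.7639
V2 = sqrt(396362.6639) = 629.5734 m/s

629.5734 m/s


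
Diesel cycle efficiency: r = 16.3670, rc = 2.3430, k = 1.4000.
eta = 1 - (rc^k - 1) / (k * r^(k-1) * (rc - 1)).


r^(k-1) = 3.0591
rc^k = 3.2937
eta = 0.6012 = 60.1213%

60.1213%


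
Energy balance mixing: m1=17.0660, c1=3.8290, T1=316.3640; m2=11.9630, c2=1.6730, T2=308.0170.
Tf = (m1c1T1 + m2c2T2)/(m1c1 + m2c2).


num = 26837.7142
den = 85.3598
Tf = 314.4069 K

314.4069 K


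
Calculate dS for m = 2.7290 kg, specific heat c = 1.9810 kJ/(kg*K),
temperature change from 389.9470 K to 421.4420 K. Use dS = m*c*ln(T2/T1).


T2/T1 = 1.0808
ln(T2/T1) = 0.0777
dS = 2.7290 * 1.9810 * 0.0777 = 0.4199 kJ/K

0.4199 kJ/K


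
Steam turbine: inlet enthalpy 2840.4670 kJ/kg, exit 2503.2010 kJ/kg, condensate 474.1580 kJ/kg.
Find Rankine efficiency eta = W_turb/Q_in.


W = 337.2660 kJ/kg
Q_in = 2366.3090 kJ/kg
eta = 0.1425 = 14.2528%

eta = 14.2528%


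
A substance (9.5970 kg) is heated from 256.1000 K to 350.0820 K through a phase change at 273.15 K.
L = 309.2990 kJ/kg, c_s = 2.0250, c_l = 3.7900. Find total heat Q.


Q1 (sensible, solid) = 9.5970 * 2.0250 * 17.0500 = 331.3484 kJ
Q2 (latent) = 9.5970 * 309.2990 = 2968.3425 kJ
Q3 (sensible, liquid) = 9.5970 * 3.7900 * 76.9320 = 2798.2192 kJ
Q_total = 6097.9101 kJ

6097.9101 kJ


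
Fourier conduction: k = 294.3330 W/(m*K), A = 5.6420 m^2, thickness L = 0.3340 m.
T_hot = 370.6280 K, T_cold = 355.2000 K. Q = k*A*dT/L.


dT = 15.4280 K
Q = 294.3330 * 5.6420 * 15.4280 / 0.3340 = 76707.0361 W

76707.0361 W


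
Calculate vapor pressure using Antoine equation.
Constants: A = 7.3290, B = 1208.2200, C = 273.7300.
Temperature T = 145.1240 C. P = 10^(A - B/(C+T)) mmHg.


C+T = 418.8540
B/(C+T) = 2.8846
log10(P) = 7.3290 - 2.8846 = 4.4444
P = 10^4.4444 = 27823.7023 mmHg

27823.7023 mmHg


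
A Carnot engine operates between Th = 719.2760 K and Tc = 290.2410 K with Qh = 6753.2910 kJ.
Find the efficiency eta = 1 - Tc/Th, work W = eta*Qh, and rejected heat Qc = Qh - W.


eta = 1 - 290.2410/719.2760 = 0.5965
W = 0.5965 * 6753.2910 = 4028.2148 kJ
Qc = 6753.2910 - 4028.2148 = 2725.0762 kJ

eta = 59.6482%, W = 4028.2148 kJ, Qc = 2725.0762 kJ


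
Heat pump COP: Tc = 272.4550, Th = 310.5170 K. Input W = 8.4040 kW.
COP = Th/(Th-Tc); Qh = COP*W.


COP = 310.5170 / 38.0620 = 8.1582
Qh = 8.1582 * 8.4040 = 68.5614 kW

COP = 8.1582, Qh = 68.5614 kW


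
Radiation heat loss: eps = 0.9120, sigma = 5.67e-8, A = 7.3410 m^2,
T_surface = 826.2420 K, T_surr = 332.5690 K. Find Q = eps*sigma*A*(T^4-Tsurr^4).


T^4 = 4.6605e+11
Tsurr^4 = 1.2233e+10
Q = 0.9120 * 5.67e-8 * 7.3410 * 4.5381e+11 = 172270.3382 W

172270.3382 W


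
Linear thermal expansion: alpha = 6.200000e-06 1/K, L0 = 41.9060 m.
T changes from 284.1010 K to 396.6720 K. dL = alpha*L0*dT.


dT = 112.5710 K
dL = 6.200000e-06 * 41.9060 * 112.5710 = 0.029248 m
L_final = 41.935248 m

dL = 0.029248 m


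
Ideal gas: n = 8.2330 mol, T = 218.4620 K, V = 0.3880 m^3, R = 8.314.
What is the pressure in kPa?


P = nRT/V = 8.2330 * 8.314 * 218.4620 / 0.3880
= 14953.5408 / 0.3880 = 38540.0537 Pa = 38.5401 kPa

38.5401 kPa


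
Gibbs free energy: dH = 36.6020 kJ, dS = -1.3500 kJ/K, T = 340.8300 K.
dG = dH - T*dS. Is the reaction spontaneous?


T*dS = 340.8300 * -1.3500 = -460.1205 kJ
dG = 36.6020 + 460.1205 = 496.7225 kJ (non-spontaneous)

dG = 496.7225 kJ, non-spontaneous


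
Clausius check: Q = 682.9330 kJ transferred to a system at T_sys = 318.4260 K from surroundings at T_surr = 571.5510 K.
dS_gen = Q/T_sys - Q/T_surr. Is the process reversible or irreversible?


dS_sys = 682.9330/318.4260 = 2.1447 kJ/K
dS_surr = -682.9330/571.5510 = -1.1949 kJ/K
dS_gen = 2.1447 - 1.1949 = 0.9498 kJ/K (irreversible)

dS_gen = 0.9498 kJ/K, irreversible
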